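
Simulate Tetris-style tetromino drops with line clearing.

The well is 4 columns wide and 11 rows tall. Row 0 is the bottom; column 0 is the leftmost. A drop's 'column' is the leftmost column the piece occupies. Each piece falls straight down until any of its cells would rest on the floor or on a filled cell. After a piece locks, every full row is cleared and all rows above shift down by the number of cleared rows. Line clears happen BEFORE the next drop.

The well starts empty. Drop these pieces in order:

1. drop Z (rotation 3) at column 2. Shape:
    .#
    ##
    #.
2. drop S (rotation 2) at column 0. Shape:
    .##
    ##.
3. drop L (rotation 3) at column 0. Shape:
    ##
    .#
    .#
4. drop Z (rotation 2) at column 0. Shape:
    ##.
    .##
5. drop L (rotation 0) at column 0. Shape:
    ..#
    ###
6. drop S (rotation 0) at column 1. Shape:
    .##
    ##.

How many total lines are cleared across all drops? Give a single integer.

Answer: 1

Derivation:
Drop 1: Z rot3 at col 2 lands with bottom-row=0; cleared 0 line(s) (total 0); column heights now [0 0 2 3], max=3
Drop 2: S rot2 at col 0 lands with bottom-row=1; cleared 1 line(s) (total 1); column heights now [0 2 2 2], max=2
Drop 3: L rot3 at col 0 lands with bottom-row=2; cleared 0 line(s) (total 1); column heights now [5 5 2 2], max=5
Drop 4: Z rot2 at col 0 lands with bottom-row=5; cleared 0 line(s) (total 1); column heights now [7 7 6 2], max=7
Drop 5: L rot0 at col 0 lands with bottom-row=7; cleared 0 line(s) (total 1); column heights now [8 8 9 2], max=9
Drop 6: S rot0 at col 1 lands with bottom-row=9; cleared 0 line(s) (total 1); column heights now [8 10 11 11], max=11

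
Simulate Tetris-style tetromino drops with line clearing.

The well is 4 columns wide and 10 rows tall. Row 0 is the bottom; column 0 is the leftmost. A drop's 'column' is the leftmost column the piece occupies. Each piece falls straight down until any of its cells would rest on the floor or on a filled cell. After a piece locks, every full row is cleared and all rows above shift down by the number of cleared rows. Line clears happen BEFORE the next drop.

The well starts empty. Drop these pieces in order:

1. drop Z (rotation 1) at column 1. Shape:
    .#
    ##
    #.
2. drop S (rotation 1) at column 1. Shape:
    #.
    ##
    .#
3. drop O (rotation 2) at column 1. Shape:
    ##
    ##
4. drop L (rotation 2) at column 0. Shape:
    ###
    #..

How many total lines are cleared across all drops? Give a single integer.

Answer: 0

Derivation:
Drop 1: Z rot1 at col 1 lands with bottom-row=0; cleared 0 line(s) (total 0); column heights now [0 2 3 0], max=3
Drop 2: S rot1 at col 1 lands with bottom-row=3; cleared 0 line(s) (total 0); column heights now [0 6 5 0], max=6
Drop 3: O rot2 at col 1 lands with bottom-row=6; cleared 0 line(s) (total 0); column heights now [0 8 8 0], max=8
Drop 4: L rot2 at col 0 lands with bottom-row=7; cleared 0 line(s) (total 0); column heights now [9 9 9 0], max=9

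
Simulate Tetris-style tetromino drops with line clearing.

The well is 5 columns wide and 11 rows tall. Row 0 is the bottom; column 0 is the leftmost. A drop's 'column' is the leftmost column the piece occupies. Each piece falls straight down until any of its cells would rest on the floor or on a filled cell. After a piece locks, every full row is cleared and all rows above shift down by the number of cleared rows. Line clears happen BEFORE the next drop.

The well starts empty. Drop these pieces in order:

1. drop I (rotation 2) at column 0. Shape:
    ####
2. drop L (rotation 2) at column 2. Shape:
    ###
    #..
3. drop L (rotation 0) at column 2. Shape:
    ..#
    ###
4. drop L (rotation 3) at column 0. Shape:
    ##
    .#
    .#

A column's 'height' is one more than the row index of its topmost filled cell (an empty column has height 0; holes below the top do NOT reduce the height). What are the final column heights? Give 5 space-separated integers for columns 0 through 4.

Drop 1: I rot2 at col 0 lands with bottom-row=0; cleared 0 line(s) (total 0); column heights now [1 1 1 1 0], max=1
Drop 2: L rot2 at col 2 lands with bottom-row=1; cleared 0 line(s) (total 0); column heights now [1 1 3 3 3], max=3
Drop 3: L rot0 at col 2 lands with bottom-row=3; cleared 0 line(s) (total 0); column heights now [1 1 4 4 5], max=5
Drop 4: L rot3 at col 0 lands with bottom-row=1; cleared 1 line(s) (total 1); column heights now [1 3 3 3 4], max=4

Answer: 1 3 3 3 4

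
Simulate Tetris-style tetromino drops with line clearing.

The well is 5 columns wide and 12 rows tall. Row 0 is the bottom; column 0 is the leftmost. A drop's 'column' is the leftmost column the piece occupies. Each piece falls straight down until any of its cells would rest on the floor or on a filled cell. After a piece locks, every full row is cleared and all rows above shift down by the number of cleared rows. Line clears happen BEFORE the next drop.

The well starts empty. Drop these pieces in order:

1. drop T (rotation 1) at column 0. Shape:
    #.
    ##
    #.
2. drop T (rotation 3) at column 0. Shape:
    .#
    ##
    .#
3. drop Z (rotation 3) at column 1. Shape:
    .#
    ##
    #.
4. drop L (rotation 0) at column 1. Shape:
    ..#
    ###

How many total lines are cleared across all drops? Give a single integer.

Drop 1: T rot1 at col 0 lands with bottom-row=0; cleared 0 line(s) (total 0); column heights now [3 2 0 0 0], max=3
Drop 2: T rot3 at col 0 lands with bottom-row=2; cleared 0 line(s) (total 0); column heights now [4 5 0 0 0], max=5
Drop 3: Z rot3 at col 1 lands with bottom-row=5; cleared 0 line(s) (total 0); column heights now [4 7 8 0 0], max=8
Drop 4: L rot0 at col 1 lands with bottom-row=8; cleared 0 line(s) (total 0); column heights now [4 9 9 10 0], max=10

Answer: 0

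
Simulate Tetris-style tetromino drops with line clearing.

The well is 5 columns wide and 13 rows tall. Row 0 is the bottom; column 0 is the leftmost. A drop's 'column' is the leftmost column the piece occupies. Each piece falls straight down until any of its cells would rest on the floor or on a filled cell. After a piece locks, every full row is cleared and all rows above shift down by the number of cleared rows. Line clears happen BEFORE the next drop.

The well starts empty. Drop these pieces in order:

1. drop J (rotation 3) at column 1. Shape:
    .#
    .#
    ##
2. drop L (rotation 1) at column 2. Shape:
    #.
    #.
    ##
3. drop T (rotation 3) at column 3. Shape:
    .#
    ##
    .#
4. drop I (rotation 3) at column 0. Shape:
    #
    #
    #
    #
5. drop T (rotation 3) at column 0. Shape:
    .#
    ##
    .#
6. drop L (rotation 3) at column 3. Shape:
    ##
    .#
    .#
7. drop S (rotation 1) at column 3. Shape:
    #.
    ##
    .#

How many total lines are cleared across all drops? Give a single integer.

Answer: 2

Derivation:
Drop 1: J rot3 at col 1 lands with bottom-row=0; cleared 0 line(s) (total 0); column heights now [0 1 3 0 0], max=3
Drop 2: L rot1 at col 2 lands with bottom-row=3; cleared 0 line(s) (total 0); column heights now [0 1 6 4 0], max=6
Drop 3: T rot3 at col 3 lands with bottom-row=3; cleared 0 line(s) (total 0); column heights now [0 1 6 5 6], max=6
Drop 4: I rot3 at col 0 lands with bottom-row=0; cleared 0 line(s) (total 0); column heights now [4 1 6 5 6], max=6
Drop 5: T rot3 at col 0 lands with bottom-row=3; cleared 2 line(s) (total 2); column heights now [3 4 4 0 4], max=4
Drop 6: L rot3 at col 3 lands with bottom-row=4; cleared 0 line(s) (total 2); column heights now [3 4 4 7 7], max=7
Drop 7: S rot1 at col 3 lands with bottom-row=7; cleared 0 line(s) (total 2); column heights now [3 4 4 10 9], max=10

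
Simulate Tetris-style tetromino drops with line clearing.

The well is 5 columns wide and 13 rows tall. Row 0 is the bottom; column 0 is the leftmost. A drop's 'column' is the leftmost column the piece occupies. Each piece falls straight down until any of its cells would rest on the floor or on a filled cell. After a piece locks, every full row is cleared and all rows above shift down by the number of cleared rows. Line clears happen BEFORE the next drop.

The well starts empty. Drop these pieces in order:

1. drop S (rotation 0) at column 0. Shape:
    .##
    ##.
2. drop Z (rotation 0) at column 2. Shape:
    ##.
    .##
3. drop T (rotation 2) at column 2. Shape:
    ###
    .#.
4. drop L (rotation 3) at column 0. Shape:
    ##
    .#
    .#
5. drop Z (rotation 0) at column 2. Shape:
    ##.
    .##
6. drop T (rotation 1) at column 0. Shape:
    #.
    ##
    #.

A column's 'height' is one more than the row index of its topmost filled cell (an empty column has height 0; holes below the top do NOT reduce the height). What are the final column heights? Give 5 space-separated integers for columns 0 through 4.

Drop 1: S rot0 at col 0 lands with bottom-row=0; cleared 0 line(s) (total 0); column heights now [1 2 2 0 0], max=2
Drop 2: Z rot0 at col 2 lands with bottom-row=1; cleared 0 line(s) (total 0); column heights now [1 2 3 3 2], max=3
Drop 3: T rot2 at col 2 lands with bottom-row=3; cleared 0 line(s) (total 0); column heights now [1 2 5 5 5], max=5
Drop 4: L rot3 at col 0 lands with bottom-row=2; cleared 1 line(s) (total 1); column heights now [1 4 3 4 2], max=4
Drop 5: Z rot0 at col 2 lands with bottom-row=4; cleared 0 line(s) (total 1); column heights now [1 4 6 6 5], max=6
Drop 6: T rot1 at col 0 lands with bottom-row=3; cleared 0 line(s) (total 1); column heights now [6 5 6 6 5], max=6

Answer: 6 5 6 6 5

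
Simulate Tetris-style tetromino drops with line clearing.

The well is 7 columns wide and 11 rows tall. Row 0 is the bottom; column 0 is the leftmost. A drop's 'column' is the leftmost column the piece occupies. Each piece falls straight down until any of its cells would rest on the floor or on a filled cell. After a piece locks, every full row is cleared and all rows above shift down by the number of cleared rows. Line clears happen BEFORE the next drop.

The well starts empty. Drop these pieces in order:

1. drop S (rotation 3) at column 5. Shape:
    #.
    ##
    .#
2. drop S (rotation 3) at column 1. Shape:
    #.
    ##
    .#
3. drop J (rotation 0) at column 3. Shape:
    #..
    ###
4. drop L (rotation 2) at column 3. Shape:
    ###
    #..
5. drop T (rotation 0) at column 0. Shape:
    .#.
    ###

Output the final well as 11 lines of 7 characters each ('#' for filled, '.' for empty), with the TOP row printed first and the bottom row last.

Drop 1: S rot3 at col 5 lands with bottom-row=0; cleared 0 line(s) (total 0); column heights now [0 0 0 0 0 3 2], max=3
Drop 2: S rot3 at col 1 lands with bottom-row=0; cleared 0 line(s) (total 0); column heights now [0 3 2 0 0 3 2], max=3
Drop 3: J rot0 at col 3 lands with bottom-row=3; cleared 0 line(s) (total 0); column heights now [0 3 2 5 4 4 2], max=5
Drop 4: L rot2 at col 3 lands with bottom-row=5; cleared 0 line(s) (total 0); column heights now [0 3 2 7 7 7 2], max=7
Drop 5: T rot0 at col 0 lands with bottom-row=3; cleared 0 line(s) (total 0); column heights now [4 5 4 7 7 7 2], max=7

Answer: .......
.......
.......
.......
...###.
...#...
.#.#...
######.
.#...#.
.##..##
..#...#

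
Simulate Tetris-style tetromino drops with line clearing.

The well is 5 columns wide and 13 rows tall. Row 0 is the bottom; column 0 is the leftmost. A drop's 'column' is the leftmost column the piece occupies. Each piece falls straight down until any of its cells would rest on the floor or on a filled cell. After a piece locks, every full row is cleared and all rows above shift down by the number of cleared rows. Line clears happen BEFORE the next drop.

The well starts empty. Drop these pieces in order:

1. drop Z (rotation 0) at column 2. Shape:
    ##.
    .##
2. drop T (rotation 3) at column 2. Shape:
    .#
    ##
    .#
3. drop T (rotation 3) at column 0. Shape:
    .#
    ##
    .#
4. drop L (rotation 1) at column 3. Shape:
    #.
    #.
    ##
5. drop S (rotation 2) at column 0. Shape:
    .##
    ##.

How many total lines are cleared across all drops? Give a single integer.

Answer: 0

Derivation:
Drop 1: Z rot0 at col 2 lands with bottom-row=0; cleared 0 line(s) (total 0); column heights now [0 0 2 2 1], max=2
Drop 2: T rot3 at col 2 lands with bottom-row=2; cleared 0 line(s) (total 0); column heights now [0 0 4 5 1], max=5
Drop 3: T rot3 at col 0 lands with bottom-row=0; cleared 0 line(s) (total 0); column heights now [2 3 4 5 1], max=5
Drop 4: L rot1 at col 3 lands with bottom-row=5; cleared 0 line(s) (total 0); column heights now [2 3 4 8 6], max=8
Drop 5: S rot2 at col 0 lands with bottom-row=3; cleared 0 line(s) (total 0); column heights now [4 5 5 8 6], max=8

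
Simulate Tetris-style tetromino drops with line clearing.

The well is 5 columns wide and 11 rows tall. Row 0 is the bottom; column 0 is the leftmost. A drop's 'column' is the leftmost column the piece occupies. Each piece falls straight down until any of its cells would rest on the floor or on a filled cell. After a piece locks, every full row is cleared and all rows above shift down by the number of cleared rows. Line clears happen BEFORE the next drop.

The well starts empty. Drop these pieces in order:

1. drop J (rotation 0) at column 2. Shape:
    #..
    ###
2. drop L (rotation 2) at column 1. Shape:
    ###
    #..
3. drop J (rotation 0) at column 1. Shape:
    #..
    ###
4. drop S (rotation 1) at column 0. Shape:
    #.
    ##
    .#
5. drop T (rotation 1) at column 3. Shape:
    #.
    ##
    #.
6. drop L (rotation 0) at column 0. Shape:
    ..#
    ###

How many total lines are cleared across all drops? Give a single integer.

Drop 1: J rot0 at col 2 lands with bottom-row=0; cleared 0 line(s) (total 0); column heights now [0 0 2 1 1], max=2
Drop 2: L rot2 at col 1 lands with bottom-row=1; cleared 0 line(s) (total 0); column heights now [0 3 3 3 1], max=3
Drop 3: J rot0 at col 1 lands with bottom-row=3; cleared 0 line(s) (total 0); column heights now [0 5 4 4 1], max=5
Drop 4: S rot1 at col 0 lands with bottom-row=5; cleared 0 line(s) (total 0); column heights now [8 7 4 4 1], max=8
Drop 5: T rot1 at col 3 lands with bottom-row=4; cleared 0 line(s) (total 0); column heights now [8 7 4 7 6], max=8
Drop 6: L rot0 at col 0 lands with bottom-row=8; cleared 0 line(s) (total 0); column heights now [9 9 10 7 6], max=10

Answer: 0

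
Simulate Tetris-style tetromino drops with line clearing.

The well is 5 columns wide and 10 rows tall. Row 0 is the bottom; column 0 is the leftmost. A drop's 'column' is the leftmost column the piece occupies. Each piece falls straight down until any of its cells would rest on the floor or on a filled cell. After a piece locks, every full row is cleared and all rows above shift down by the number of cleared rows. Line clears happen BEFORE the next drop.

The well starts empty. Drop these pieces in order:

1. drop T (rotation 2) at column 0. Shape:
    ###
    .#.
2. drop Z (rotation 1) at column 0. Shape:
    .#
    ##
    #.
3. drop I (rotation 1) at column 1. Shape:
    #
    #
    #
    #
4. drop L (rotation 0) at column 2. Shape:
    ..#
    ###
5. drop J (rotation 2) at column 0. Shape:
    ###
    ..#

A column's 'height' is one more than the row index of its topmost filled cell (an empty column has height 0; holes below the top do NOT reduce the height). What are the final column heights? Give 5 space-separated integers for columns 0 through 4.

Answer: 10 10 10 3 4

Derivation:
Drop 1: T rot2 at col 0 lands with bottom-row=0; cleared 0 line(s) (total 0); column heights now [2 2 2 0 0], max=2
Drop 2: Z rot1 at col 0 lands with bottom-row=2; cleared 0 line(s) (total 0); column heights now [4 5 2 0 0], max=5
Drop 3: I rot1 at col 1 lands with bottom-row=5; cleared 0 line(s) (total 0); column heights now [4 9 2 0 0], max=9
Drop 4: L rot0 at col 2 lands with bottom-row=2; cleared 0 line(s) (total 0); column heights now [4 9 3 3 4], max=9
Drop 5: J rot2 at col 0 lands with bottom-row=8; cleared 0 line(s) (total 0); column heights now [10 10 10 3 4], max=10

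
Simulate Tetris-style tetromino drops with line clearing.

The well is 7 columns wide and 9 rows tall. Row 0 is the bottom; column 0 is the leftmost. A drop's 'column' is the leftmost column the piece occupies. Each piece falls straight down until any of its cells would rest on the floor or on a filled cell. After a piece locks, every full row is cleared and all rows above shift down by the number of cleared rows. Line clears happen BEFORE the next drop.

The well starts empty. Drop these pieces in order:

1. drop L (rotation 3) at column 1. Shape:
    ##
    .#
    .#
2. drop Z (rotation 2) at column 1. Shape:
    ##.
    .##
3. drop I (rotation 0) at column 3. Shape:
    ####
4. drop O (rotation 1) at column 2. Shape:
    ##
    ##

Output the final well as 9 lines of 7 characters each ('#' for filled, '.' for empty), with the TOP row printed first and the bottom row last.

Drop 1: L rot3 at col 1 lands with bottom-row=0; cleared 0 line(s) (total 0); column heights now [0 3 3 0 0 0 0], max=3
Drop 2: Z rot2 at col 1 lands with bottom-row=3; cleared 0 line(s) (total 0); column heights now [0 5 5 4 0 0 0], max=5
Drop 3: I rot0 at col 3 lands with bottom-row=4; cleared 0 line(s) (total 0); column heights now [0 5 5 5 5 5 5], max=5
Drop 4: O rot1 at col 2 lands with bottom-row=5; cleared 0 line(s) (total 0); column heights now [0 5 7 7 5 5 5], max=7

Answer: .......
.......
..##...
..##...
.######
..##...
.##....
..#....
..#....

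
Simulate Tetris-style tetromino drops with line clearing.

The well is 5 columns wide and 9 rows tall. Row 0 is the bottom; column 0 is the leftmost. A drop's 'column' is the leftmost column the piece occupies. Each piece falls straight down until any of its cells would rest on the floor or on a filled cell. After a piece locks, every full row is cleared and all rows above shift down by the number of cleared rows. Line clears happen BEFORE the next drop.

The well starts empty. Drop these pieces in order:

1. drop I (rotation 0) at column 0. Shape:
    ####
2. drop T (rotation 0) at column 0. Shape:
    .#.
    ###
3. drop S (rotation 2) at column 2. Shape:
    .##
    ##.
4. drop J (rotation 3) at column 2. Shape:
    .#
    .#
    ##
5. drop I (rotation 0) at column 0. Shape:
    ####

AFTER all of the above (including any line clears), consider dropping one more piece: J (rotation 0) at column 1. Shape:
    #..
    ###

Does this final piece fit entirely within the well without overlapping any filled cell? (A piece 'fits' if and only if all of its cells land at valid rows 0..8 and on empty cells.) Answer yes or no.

Answer: no

Derivation:
Drop 1: I rot0 at col 0 lands with bottom-row=0; cleared 0 line(s) (total 0); column heights now [1 1 1 1 0], max=1
Drop 2: T rot0 at col 0 lands with bottom-row=1; cleared 0 line(s) (total 0); column heights now [2 3 2 1 0], max=3
Drop 3: S rot2 at col 2 lands with bottom-row=2; cleared 0 line(s) (total 0); column heights now [2 3 3 4 4], max=4
Drop 4: J rot3 at col 2 lands with bottom-row=4; cleared 0 line(s) (total 0); column heights now [2 3 5 7 4], max=7
Drop 5: I rot0 at col 0 lands with bottom-row=7; cleared 0 line(s) (total 0); column heights now [8 8 8 8 4], max=8
Test piece J rot0 at col 1 (width 3): heights before test = [8 8 8 8 4]; fits = False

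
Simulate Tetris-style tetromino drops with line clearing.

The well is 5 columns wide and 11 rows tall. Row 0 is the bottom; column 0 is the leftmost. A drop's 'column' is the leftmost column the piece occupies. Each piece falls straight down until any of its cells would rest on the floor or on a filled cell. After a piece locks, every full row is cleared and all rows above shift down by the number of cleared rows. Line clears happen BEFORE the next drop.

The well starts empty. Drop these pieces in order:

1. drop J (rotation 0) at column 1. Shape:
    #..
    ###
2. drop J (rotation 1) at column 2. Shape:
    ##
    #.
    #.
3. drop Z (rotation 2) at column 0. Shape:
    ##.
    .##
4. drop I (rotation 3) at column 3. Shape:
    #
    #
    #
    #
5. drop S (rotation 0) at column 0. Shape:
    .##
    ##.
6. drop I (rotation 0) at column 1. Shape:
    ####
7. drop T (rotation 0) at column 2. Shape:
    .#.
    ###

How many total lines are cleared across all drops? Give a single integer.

Drop 1: J rot0 at col 1 lands with bottom-row=0; cleared 0 line(s) (total 0); column heights now [0 2 1 1 0], max=2
Drop 2: J rot1 at col 2 lands with bottom-row=1; cleared 0 line(s) (total 0); column heights now [0 2 4 4 0], max=4
Drop 3: Z rot2 at col 0 lands with bottom-row=4; cleared 0 line(s) (total 0); column heights now [6 6 5 4 0], max=6
Drop 4: I rot3 at col 3 lands with bottom-row=4; cleared 0 line(s) (total 0); column heights now [6 6 5 8 0], max=8
Drop 5: S rot0 at col 0 lands with bottom-row=6; cleared 0 line(s) (total 0); column heights now [7 8 8 8 0], max=8
Drop 6: I rot0 at col 1 lands with bottom-row=8; cleared 0 line(s) (total 0); column heights now [7 9 9 9 9], max=9
Drop 7: T rot0 at col 2 lands with bottom-row=9; cleared 0 line(s) (total 0); column heights now [7 9 10 11 10], max=11

Answer: 0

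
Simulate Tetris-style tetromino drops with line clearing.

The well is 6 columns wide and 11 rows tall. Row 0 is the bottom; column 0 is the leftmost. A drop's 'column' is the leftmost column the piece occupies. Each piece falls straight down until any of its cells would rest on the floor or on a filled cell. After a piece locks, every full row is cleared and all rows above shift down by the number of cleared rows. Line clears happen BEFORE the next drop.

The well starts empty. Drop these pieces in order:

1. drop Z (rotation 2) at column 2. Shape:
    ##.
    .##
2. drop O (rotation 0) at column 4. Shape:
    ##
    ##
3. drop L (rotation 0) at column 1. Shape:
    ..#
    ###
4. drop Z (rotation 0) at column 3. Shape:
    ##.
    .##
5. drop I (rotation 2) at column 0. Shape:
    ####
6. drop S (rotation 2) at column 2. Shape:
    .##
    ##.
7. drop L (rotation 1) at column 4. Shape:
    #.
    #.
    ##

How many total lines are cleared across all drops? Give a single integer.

Drop 1: Z rot2 at col 2 lands with bottom-row=0; cleared 0 line(s) (total 0); column heights now [0 0 2 2 1 0], max=2
Drop 2: O rot0 at col 4 lands with bottom-row=1; cleared 0 line(s) (total 0); column heights now [0 0 2 2 3 3], max=3
Drop 3: L rot0 at col 1 lands with bottom-row=2; cleared 0 line(s) (total 0); column heights now [0 3 3 4 3 3], max=4
Drop 4: Z rot0 at col 3 lands with bottom-row=3; cleared 0 line(s) (total 0); column heights now [0 3 3 5 5 4], max=5
Drop 5: I rot2 at col 0 lands with bottom-row=5; cleared 0 line(s) (total 0); column heights now [6 6 6 6 5 4], max=6
Drop 6: S rot2 at col 2 lands with bottom-row=6; cleared 0 line(s) (total 0); column heights now [6 6 7 8 8 4], max=8
Drop 7: L rot1 at col 4 lands with bottom-row=8; cleared 0 line(s) (total 0); column heights now [6 6 7 8 11 9], max=11

Answer: 0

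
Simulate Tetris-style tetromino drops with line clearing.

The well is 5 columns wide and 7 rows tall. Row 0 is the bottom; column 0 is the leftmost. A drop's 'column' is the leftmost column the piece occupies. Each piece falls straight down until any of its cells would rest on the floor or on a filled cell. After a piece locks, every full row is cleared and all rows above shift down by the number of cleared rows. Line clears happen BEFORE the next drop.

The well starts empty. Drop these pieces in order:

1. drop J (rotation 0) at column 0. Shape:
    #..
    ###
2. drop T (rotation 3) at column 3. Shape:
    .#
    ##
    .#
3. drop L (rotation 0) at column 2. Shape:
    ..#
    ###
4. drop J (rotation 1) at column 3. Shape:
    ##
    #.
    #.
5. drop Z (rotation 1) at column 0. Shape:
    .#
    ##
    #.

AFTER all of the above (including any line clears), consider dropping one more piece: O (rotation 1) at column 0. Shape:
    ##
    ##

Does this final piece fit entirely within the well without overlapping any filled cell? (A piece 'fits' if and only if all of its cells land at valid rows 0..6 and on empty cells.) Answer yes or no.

Answer: yes

Derivation:
Drop 1: J rot0 at col 0 lands with bottom-row=0; cleared 0 line(s) (total 0); column heights now [2 1 1 0 0], max=2
Drop 2: T rot3 at col 3 lands with bottom-row=0; cleared 0 line(s) (total 0); column heights now [2 1 1 2 3], max=3
Drop 3: L rot0 at col 2 lands with bottom-row=3; cleared 0 line(s) (total 0); column heights now [2 1 4 4 5], max=5
Drop 4: J rot1 at col 3 lands with bottom-row=4; cleared 0 line(s) (total 0); column heights now [2 1 4 7 7], max=7
Drop 5: Z rot1 at col 0 lands with bottom-row=2; cleared 1 line(s) (total 1); column heights now [3 4 1 6 6], max=6
Test piece O rot1 at col 0 (width 2): heights before test = [3 4 1 6 6]; fits = True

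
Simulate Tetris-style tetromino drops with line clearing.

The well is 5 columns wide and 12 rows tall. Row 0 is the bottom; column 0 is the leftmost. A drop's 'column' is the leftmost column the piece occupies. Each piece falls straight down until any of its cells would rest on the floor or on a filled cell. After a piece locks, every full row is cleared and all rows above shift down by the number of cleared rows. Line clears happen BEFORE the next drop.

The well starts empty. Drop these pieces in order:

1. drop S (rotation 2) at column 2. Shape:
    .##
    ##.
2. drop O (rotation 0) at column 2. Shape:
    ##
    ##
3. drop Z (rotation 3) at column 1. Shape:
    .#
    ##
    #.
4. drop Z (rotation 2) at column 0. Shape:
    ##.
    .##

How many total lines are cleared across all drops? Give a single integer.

Drop 1: S rot2 at col 2 lands with bottom-row=0; cleared 0 line(s) (total 0); column heights now [0 0 1 2 2], max=2
Drop 2: O rot0 at col 2 lands with bottom-row=2; cleared 0 line(s) (total 0); column heights now [0 0 4 4 2], max=4
Drop 3: Z rot3 at col 1 lands with bottom-row=3; cleared 0 line(s) (total 0); column heights now [0 5 6 4 2], max=6
Drop 4: Z rot2 at col 0 lands with bottom-row=6; cleared 0 line(s) (total 0); column heights now [8 8 7 4 2], max=8

Answer: 0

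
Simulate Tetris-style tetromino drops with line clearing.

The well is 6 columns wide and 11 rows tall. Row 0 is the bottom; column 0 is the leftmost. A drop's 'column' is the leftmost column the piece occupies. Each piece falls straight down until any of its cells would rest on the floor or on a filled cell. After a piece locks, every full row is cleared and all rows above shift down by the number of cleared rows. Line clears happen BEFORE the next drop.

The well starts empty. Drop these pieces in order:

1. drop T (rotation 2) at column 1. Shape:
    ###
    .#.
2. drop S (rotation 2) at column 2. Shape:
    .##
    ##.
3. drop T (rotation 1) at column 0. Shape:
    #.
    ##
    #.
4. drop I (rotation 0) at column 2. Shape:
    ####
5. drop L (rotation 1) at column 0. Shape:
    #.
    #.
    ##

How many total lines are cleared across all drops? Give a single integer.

Answer: 1

Derivation:
Drop 1: T rot2 at col 1 lands with bottom-row=0; cleared 0 line(s) (total 0); column heights now [0 2 2 2 0 0], max=2
Drop 2: S rot2 at col 2 lands with bottom-row=2; cleared 0 line(s) (total 0); column heights now [0 2 3 4 4 0], max=4
Drop 3: T rot1 at col 0 lands with bottom-row=1; cleared 0 line(s) (total 0); column heights now [4 3 3 4 4 0], max=4
Drop 4: I rot0 at col 2 lands with bottom-row=4; cleared 0 line(s) (total 0); column heights now [4 3 5 5 5 5], max=5
Drop 5: L rot1 at col 0 lands with bottom-row=4; cleared 1 line(s) (total 1); column heights now [6 3 3 4 4 0], max=6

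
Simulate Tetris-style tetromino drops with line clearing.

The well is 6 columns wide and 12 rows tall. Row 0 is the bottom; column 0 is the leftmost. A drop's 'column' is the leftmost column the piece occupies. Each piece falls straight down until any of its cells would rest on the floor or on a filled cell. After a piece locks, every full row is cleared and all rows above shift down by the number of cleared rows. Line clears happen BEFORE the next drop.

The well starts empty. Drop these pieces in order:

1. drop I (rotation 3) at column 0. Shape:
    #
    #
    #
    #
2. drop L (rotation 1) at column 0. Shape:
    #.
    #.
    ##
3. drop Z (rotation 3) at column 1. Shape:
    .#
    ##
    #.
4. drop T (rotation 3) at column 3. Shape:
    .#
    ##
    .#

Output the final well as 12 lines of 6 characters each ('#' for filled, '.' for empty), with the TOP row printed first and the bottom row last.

Drop 1: I rot3 at col 0 lands with bottom-row=0; cleared 0 line(s) (total 0); column heights now [4 0 0 0 0 0], max=4
Drop 2: L rot1 at col 0 lands with bottom-row=4; cleared 0 line(s) (total 0); column heights now [7 5 0 0 0 0], max=7
Drop 3: Z rot3 at col 1 lands with bottom-row=5; cleared 0 line(s) (total 0); column heights now [7 7 8 0 0 0], max=8
Drop 4: T rot3 at col 3 lands with bottom-row=0; cleared 0 line(s) (total 0); column heights now [7 7 8 2 3 0], max=8

Answer: ......
......
......
......
..#...
###...
##....
##....
#.....
#...#.
#..##.
#...#.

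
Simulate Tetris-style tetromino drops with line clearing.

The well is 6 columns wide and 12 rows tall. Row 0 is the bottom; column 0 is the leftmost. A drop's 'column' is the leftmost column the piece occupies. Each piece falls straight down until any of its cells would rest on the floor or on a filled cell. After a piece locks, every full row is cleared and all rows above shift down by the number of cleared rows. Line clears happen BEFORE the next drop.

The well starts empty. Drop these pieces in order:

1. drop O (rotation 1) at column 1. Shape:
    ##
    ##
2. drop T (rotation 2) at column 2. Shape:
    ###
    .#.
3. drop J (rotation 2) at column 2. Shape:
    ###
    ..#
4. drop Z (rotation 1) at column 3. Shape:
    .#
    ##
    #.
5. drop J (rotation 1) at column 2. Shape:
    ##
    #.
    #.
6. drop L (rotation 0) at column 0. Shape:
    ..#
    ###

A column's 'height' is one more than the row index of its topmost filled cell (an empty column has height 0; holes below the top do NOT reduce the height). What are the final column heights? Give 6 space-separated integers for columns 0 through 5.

Drop 1: O rot1 at col 1 lands with bottom-row=0; cleared 0 line(s) (total 0); column heights now [0 2 2 0 0 0], max=2
Drop 2: T rot2 at col 2 lands with bottom-row=1; cleared 0 line(s) (total 0); column heights now [0 2 3 3 3 0], max=3
Drop 3: J rot2 at col 2 lands with bottom-row=3; cleared 0 line(s) (total 0); column heights now [0 2 5 5 5 0], max=5
Drop 4: Z rot1 at col 3 lands with bottom-row=5; cleared 0 line(s) (total 0); column heights now [0 2 5 7 8 0], max=8
Drop 5: J rot1 at col 2 lands with bottom-row=5; cleared 0 line(s) (total 0); column heights now [0 2 8 8 8 0], max=8
Drop 6: L rot0 at col 0 lands with bottom-row=8; cleared 0 line(s) (total 0); column heights now [9 9 10 8 8 0], max=10

Answer: 9 9 10 8 8 0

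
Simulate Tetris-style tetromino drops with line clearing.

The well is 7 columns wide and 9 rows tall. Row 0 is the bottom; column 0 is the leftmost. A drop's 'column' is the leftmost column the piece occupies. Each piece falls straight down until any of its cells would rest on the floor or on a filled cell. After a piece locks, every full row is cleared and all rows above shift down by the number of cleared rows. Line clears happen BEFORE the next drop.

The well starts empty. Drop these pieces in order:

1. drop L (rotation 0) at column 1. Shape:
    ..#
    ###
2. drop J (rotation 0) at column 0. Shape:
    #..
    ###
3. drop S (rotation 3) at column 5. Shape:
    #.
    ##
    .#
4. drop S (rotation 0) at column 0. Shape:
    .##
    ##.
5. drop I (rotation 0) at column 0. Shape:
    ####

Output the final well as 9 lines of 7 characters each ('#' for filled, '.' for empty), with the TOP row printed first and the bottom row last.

Answer: .......
.......
.......
####...
.##....
##.....
#....#.
####.##
.###..#

Derivation:
Drop 1: L rot0 at col 1 lands with bottom-row=0; cleared 0 line(s) (total 0); column heights now [0 1 1 2 0 0 0], max=2
Drop 2: J rot0 at col 0 lands with bottom-row=1; cleared 0 line(s) (total 0); column heights now [3 2 2 2 0 0 0], max=3
Drop 3: S rot3 at col 5 lands with bottom-row=0; cleared 0 line(s) (total 0); column heights now [3 2 2 2 0 3 2], max=3
Drop 4: S rot0 at col 0 lands with bottom-row=3; cleared 0 line(s) (total 0); column heights now [4 5 5 2 0 3 2], max=5
Drop 5: I rot0 at col 0 lands with bottom-row=5; cleared 0 line(s) (total 0); column heights now [6 6 6 6 0 3 2], max=6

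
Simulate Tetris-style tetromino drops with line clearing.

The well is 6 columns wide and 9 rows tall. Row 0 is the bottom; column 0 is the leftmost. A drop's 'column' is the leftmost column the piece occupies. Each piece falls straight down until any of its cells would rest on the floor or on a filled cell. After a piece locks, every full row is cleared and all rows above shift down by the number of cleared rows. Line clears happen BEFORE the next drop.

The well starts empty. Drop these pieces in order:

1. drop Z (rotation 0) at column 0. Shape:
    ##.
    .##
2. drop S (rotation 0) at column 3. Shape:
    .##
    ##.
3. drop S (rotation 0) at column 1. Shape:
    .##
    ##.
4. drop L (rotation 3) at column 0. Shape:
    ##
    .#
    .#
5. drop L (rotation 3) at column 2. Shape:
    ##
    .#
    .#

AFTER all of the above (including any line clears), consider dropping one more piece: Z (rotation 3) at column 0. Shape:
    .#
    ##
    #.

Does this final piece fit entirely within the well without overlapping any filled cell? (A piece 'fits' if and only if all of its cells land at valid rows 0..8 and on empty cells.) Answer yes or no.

Drop 1: Z rot0 at col 0 lands with bottom-row=0; cleared 0 line(s) (total 0); column heights now [2 2 1 0 0 0], max=2
Drop 2: S rot0 at col 3 lands with bottom-row=0; cleared 0 line(s) (total 0); column heights now [2 2 1 1 2 2], max=2
Drop 3: S rot0 at col 1 lands with bottom-row=2; cleared 0 line(s) (total 0); column heights now [2 3 4 4 2 2], max=4
Drop 4: L rot3 at col 0 lands with bottom-row=3; cleared 0 line(s) (total 0); column heights now [6 6 4 4 2 2], max=6
Drop 5: L rot3 at col 2 lands with bottom-row=4; cleared 0 line(s) (total 0); column heights now [6 6 7 7 2 2], max=7
Test piece Z rot3 at col 0 (width 2): heights before test = [6 6 7 7 2 2]; fits = True

Answer: yes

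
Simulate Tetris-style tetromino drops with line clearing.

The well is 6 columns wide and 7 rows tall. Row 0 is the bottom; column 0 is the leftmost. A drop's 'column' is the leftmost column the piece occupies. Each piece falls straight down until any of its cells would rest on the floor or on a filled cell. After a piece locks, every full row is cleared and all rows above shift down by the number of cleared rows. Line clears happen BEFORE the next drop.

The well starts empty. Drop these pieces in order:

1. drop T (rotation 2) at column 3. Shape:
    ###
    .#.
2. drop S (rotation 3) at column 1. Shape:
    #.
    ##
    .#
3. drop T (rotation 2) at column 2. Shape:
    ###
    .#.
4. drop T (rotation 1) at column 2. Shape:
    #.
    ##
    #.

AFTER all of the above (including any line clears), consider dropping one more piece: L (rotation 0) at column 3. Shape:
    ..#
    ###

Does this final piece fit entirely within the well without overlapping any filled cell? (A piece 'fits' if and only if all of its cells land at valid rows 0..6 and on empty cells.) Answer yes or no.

Drop 1: T rot2 at col 3 lands with bottom-row=0; cleared 0 line(s) (total 0); column heights now [0 0 0 2 2 2], max=2
Drop 2: S rot3 at col 1 lands with bottom-row=0; cleared 0 line(s) (total 0); column heights now [0 3 2 2 2 2], max=3
Drop 3: T rot2 at col 2 lands with bottom-row=2; cleared 0 line(s) (total 0); column heights now [0 3 4 4 4 2], max=4
Drop 4: T rot1 at col 2 lands with bottom-row=4; cleared 0 line(s) (total 0); column heights now [0 3 7 6 4 2], max=7
Test piece L rot0 at col 3 (width 3): heights before test = [0 3 7 6 4 2]; fits = False

Answer: no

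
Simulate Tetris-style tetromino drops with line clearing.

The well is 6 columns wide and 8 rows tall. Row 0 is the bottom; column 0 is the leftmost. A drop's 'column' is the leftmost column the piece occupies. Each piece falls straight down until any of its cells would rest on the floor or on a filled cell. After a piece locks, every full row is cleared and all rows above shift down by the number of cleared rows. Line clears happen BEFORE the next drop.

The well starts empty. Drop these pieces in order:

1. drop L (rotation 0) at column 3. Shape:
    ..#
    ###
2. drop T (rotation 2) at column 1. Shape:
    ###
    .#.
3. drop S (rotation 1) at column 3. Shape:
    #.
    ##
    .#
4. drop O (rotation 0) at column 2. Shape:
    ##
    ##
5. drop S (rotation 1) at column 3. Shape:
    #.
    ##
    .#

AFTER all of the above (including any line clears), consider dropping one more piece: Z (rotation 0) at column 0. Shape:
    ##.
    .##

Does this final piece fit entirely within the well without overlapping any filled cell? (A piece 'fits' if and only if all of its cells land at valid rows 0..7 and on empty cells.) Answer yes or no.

Answer: yes

Derivation:
Drop 1: L rot0 at col 3 lands with bottom-row=0; cleared 0 line(s) (total 0); column heights now [0 0 0 1 1 2], max=2
Drop 2: T rot2 at col 1 lands with bottom-row=0; cleared 0 line(s) (total 0); column heights now [0 2 2 2 1 2], max=2
Drop 3: S rot1 at col 3 lands with bottom-row=1; cleared 0 line(s) (total 0); column heights now [0 2 2 4 3 2], max=4
Drop 4: O rot0 at col 2 lands with bottom-row=4; cleared 0 line(s) (total 0); column heights now [0 2 6 6 3 2], max=6
Drop 5: S rot1 at col 3 lands with bottom-row=5; cleared 0 line(s) (total 0); column heights now [0 2 6 8 7 2], max=8
Test piece Z rot0 at col 0 (width 3): heights before test = [0 2 6 8 7 2]; fits = True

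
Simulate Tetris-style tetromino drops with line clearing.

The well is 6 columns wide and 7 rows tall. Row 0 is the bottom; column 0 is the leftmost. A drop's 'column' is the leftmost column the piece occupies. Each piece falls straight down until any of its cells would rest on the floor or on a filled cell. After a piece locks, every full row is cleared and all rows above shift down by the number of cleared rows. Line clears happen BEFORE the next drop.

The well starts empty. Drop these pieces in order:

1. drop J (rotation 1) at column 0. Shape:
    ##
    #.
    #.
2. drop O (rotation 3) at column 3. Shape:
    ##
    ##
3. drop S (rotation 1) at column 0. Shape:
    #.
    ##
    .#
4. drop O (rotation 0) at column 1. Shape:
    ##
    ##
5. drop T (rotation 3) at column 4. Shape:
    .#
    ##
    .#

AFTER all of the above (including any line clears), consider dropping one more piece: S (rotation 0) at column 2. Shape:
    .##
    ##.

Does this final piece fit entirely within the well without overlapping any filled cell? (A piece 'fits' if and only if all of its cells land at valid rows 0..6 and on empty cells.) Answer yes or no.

Answer: no

Derivation:
Drop 1: J rot1 at col 0 lands with bottom-row=0; cleared 0 line(s) (total 0); column heights now [3 3 0 0 0 0], max=3
Drop 2: O rot3 at col 3 lands with bottom-row=0; cleared 0 line(s) (total 0); column heights now [3 3 0 2 2 0], max=3
Drop 3: S rot1 at col 0 lands with bottom-row=3; cleared 0 line(s) (total 0); column heights now [6 5 0 2 2 0], max=6
Drop 4: O rot0 at col 1 lands with bottom-row=5; cleared 0 line(s) (total 0); column heights now [6 7 7 2 2 0], max=7
Drop 5: T rot3 at col 4 lands with bottom-row=1; cleared 0 line(s) (total 0); column heights now [6 7 7 2 3 4], max=7
Test piece S rot0 at col 2 (width 3): heights before test = [6 7 7 2 3 4]; fits = False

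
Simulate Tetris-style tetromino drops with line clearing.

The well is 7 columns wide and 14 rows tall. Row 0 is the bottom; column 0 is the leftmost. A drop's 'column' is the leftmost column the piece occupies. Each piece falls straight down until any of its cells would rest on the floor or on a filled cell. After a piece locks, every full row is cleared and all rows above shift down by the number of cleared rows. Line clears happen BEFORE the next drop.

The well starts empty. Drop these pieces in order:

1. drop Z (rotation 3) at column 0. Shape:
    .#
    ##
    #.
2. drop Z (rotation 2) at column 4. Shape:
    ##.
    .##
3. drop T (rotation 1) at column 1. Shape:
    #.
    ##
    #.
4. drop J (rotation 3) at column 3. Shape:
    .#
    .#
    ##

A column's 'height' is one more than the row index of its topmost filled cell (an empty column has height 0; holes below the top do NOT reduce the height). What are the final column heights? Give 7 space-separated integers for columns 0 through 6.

Answer: 2 6 5 3 5 2 1

Derivation:
Drop 1: Z rot3 at col 0 lands with bottom-row=0; cleared 0 line(s) (total 0); column heights now [2 3 0 0 0 0 0], max=3
Drop 2: Z rot2 at col 4 lands with bottom-row=0; cleared 0 line(s) (total 0); column heights now [2 3 0 0 2 2 1], max=3
Drop 3: T rot1 at col 1 lands with bottom-row=3; cleared 0 line(s) (total 0); column heights now [2 6 5 0 2 2 1], max=6
Drop 4: J rot3 at col 3 lands with bottom-row=2; cleared 0 line(s) (total 0); column heights now [2 6 5 3 5 2 1], max=6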